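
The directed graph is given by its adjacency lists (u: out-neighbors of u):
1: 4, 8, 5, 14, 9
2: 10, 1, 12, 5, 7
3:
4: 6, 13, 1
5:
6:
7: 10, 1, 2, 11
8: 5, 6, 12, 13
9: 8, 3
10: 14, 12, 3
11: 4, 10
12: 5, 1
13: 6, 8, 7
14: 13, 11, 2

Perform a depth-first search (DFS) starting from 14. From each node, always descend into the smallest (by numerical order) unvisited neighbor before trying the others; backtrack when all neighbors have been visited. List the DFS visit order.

14 -> 2 -> 1 -> 4 -> 6 -> 13 -> 7 -> 10 -> 3 -> 12 -> 5 -> 11 -> 8 -> 9

Visit 14
14 → 2
2 → 1
1 → 4
4 → 6
4 → 13
13 → 7
7 → 10
10 → 3
10 → 12
12 → 5
7 → 11
13 → 8
1 → 9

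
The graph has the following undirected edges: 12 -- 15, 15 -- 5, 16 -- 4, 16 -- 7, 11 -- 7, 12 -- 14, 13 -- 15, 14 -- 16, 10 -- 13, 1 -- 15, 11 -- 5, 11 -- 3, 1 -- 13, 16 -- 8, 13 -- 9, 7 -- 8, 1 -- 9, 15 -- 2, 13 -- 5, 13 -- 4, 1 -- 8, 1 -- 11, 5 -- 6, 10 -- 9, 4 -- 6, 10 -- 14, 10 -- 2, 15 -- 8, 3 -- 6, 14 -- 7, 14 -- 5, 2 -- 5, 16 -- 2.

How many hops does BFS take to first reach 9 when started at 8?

Level 0: 8
Level 1: 1, 7, 15, 16
Level 2: 2, 4, 5, 9, 11, 12, 13, 14
Level 3: 3, 6, 10
9 first appears at level 2.

2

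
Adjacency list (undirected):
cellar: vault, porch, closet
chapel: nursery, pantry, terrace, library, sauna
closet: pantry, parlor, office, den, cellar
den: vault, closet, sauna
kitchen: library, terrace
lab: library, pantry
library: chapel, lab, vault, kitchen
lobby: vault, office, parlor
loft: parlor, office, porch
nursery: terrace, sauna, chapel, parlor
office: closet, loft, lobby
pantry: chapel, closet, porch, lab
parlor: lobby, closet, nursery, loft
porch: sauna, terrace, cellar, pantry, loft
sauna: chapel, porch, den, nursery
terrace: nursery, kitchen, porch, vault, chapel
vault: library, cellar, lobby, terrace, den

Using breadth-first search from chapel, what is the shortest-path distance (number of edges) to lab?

Level 0: chapel
Level 1: library, nursery, pantry, sauna, terrace
Level 2: closet, den, kitchen, lab, parlor, porch, vault
Level 3: cellar, lobby, loft, office
lab first appears at level 2.

2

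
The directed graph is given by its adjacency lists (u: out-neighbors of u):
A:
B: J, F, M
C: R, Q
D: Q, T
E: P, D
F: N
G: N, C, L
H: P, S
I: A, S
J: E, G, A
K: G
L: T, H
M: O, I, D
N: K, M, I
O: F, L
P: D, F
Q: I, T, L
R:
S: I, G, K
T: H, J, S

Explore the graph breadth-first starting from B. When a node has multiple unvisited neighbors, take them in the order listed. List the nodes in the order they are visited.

B J F M E G A N O I D P C L K S Q T R H

Visit B; enqueue J, F, M → queue [J, F, M]
Visit J; enqueue E, G, A → queue [F, M, E, G, A]
Visit F; enqueue N → queue [M, E, G, A, N]
Visit M; enqueue O, I, D → queue [E, G, A, N, O, I, D]
Visit E; enqueue P → queue [G, A, N, O, I, D, P]
Visit G; enqueue C, L → queue [A, N, O, I, D, P, C, L]
Visit A → queue [N, O, I, D, P, C, L]
Visit N; enqueue K → queue [O, I, D, P, C, L, K]
Visit O → queue [I, D, P, C, L, K]
Visit I; enqueue S → queue [D, P, C, L, K, S]
Visit D; enqueue Q, T → queue [P, C, L, K, S, Q, T]
Visit P → queue [C, L, K, S, Q, T]
Visit C; enqueue R → queue [L, K, S, Q, T, R]
Visit L; enqueue H → queue [K, S, Q, T, R, H]
Visit K → queue [S, Q, T, R, H]
Visit S → queue [Q, T, R, H]
Visit Q → queue [T, R, H]
Visit T → queue [R, H]
Visit R → queue [H]
Visit H → queue []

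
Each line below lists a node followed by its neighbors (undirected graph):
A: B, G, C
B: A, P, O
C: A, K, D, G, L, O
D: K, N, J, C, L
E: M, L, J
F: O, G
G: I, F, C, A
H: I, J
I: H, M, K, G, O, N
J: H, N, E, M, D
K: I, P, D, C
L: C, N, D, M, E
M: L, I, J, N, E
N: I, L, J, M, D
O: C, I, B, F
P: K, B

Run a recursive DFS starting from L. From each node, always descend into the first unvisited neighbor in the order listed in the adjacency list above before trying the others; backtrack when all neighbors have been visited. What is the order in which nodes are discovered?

L → C → A → B → P → K → I → H → J → N → M → E → D → G → F → O

Visit L
L → C
C → A
A → B
B → P
P → K
K → I
I → H
H → J
J → N
N → M
M → E
N → D
I → G
G → F
F → O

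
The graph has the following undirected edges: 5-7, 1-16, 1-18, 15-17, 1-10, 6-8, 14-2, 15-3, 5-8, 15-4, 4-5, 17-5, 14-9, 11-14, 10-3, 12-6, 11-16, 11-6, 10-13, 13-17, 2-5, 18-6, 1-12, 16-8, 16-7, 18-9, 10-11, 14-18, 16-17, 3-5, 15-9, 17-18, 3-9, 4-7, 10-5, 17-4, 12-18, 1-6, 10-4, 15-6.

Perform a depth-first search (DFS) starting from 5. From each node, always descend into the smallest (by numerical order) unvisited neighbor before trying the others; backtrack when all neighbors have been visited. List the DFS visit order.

Visit 5
5 → 2
2 → 14
14 → 9
9 → 3
3 → 10
10 → 1
1 → 6
6 → 8
8 → 16
16 → 7
7 → 4
4 → 15
15 → 17
17 → 13
17 → 18
18 → 12
16 → 11

5, 2, 14, 9, 3, 10, 1, 6, 8, 16, 7, 4, 15, 17, 13, 18, 12, 11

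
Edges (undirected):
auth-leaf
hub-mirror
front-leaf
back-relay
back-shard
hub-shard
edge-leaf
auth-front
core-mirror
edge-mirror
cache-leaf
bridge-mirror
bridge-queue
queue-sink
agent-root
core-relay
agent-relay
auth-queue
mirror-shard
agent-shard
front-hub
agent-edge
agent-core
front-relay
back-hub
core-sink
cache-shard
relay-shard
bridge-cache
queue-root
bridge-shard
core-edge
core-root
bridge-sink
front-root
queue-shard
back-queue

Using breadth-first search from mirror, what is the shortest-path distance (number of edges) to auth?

3

Level 0: mirror
Level 1: bridge, core, edge, hub, shard
Level 2: agent, back, cache, front, leaf, queue, relay, root, sink
Level 3: auth
auth first appears at level 3.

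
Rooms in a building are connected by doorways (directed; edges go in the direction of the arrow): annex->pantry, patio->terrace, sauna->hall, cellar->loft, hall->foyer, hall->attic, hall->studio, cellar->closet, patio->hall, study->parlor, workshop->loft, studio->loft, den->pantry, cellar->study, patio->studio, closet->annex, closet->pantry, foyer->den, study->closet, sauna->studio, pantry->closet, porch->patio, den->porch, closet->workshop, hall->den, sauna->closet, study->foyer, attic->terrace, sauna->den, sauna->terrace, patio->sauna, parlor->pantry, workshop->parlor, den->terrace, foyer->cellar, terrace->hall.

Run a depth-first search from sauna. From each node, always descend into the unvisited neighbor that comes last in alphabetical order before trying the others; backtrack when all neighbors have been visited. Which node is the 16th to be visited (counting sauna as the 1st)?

Visit sauna
sauna → terrace
terrace → hall
hall → studio
studio → loft
hall → foyer
foyer → den
den → porch
porch → patio
den → pantry
pantry → closet
closet → workshop
workshop → parlor
closet → annex
foyer → cellar
cellar → study
hall → attic

Visit order: sauna, terrace, hall, studio, loft, foyer, den, porch, patio, pantry, closet, workshop, parlor, annex, cellar, study, attic

study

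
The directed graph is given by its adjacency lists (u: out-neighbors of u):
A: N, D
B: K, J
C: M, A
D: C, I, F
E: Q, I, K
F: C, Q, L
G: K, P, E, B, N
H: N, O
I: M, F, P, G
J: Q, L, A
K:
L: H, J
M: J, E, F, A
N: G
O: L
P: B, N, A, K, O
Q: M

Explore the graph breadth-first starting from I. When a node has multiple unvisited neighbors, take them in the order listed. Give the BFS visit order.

I -> M -> F -> P -> G -> J -> E -> A -> C -> Q -> L -> B -> N -> K -> O -> D -> H

Visit I; enqueue M, F, P, G → queue [M, F, P, G]
Visit M; enqueue J, E, A → queue [F, P, G, J, E, A]
Visit F; enqueue C, Q, L → queue [P, G, J, E, A, C, Q, L]
Visit P; enqueue B, N, K, O → queue [G, J, E, A, C, Q, L, B, N, K, O]
Visit G → queue [J, E, A, C, Q, L, B, N, K, O]
Visit J → queue [E, A, C, Q, L, B, N, K, O]
Visit E → queue [A, C, Q, L, B, N, K, O]
Visit A; enqueue D → queue [C, Q, L, B, N, K, O, D]
Visit C → queue [Q, L, B, N, K, O, D]
Visit Q → queue [L, B, N, K, O, D]
Visit L; enqueue H → queue [B, N, K, O, D, H]
Visit B → queue [N, K, O, D, H]
Visit N → queue [K, O, D, H]
Visit K → queue [O, D, H]
Visit O → queue [D, H]
Visit D → queue [H]
Visit H → queue []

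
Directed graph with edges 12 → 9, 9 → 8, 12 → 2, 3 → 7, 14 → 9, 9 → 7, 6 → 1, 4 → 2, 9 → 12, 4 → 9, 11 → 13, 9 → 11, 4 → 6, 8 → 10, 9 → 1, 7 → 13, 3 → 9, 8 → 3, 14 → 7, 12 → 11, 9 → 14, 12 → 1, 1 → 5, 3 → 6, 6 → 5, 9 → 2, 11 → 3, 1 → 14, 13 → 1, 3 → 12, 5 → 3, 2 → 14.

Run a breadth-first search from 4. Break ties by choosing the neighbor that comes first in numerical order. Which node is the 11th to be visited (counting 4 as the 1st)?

12

Visit 4; enqueue 2, 6, 9 → queue [2, 6, 9]
Visit 2; enqueue 14 → queue [6, 9, 14]
Visit 6; enqueue 1, 5 → queue [9, 14, 1, 5]
Visit 9; enqueue 7, 8, 11, 12 → queue [14, 1, 5, 7, 8, 11, 12]
Visit 14 → queue [1, 5, 7, 8, 11, 12]
Visit 1 → queue [5, 7, 8, 11, 12]
Visit 5; enqueue 3 → queue [7, 8, 11, 12, 3]
Visit 7; enqueue 13 → queue [8, 11, 12, 3, 13]
Visit 8; enqueue 10 → queue [11, 12, 3, 13, 10]
Visit 11 → queue [12, 3, 13, 10]
Visit 12 → queue [3, 13, 10]
Visit 3 → queue [13, 10]
Visit 13 → queue [10]
Visit 10 → queue []

Visit order: 4, 2, 6, 9, 14, 1, 5, 7, 8, 11, 12, 3, 13, 10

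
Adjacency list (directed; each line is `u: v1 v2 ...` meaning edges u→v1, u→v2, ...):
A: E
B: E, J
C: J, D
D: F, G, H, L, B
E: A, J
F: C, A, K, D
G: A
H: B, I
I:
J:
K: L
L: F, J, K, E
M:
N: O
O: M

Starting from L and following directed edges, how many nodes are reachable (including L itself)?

BFS from L visits: L, F, J, K, E, C, A, D, G, H, B, I
Reachable nodes: 12 of 15 total.

12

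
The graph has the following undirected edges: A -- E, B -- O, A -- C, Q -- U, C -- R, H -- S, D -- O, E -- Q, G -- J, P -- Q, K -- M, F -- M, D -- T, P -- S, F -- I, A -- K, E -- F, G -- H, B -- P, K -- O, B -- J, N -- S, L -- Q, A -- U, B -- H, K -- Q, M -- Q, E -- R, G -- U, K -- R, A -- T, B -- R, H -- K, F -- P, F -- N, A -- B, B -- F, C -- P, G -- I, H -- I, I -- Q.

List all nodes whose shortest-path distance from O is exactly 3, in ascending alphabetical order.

C, E, G, I, L, N, S, U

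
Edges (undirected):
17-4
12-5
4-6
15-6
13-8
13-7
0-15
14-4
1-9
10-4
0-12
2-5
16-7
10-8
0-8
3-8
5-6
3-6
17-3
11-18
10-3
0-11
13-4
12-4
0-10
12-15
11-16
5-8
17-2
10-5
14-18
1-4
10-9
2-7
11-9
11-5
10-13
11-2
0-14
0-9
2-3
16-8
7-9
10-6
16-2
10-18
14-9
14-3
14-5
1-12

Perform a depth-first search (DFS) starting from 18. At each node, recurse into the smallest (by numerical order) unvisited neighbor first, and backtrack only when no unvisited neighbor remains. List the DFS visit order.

Visit 18
18 → 10
10 → 0
0 → 8
8 → 3
3 → 2
2 → 5
5 → 6
6 → 4
4 → 1
1 → 9
9 → 7
7 → 13
7 → 16
16 → 11
9 → 14
1 → 12
12 → 15
4 → 17

18, 10, 0, 8, 3, 2, 5, 6, 4, 1, 9, 7, 13, 16, 11, 14, 12, 15, 17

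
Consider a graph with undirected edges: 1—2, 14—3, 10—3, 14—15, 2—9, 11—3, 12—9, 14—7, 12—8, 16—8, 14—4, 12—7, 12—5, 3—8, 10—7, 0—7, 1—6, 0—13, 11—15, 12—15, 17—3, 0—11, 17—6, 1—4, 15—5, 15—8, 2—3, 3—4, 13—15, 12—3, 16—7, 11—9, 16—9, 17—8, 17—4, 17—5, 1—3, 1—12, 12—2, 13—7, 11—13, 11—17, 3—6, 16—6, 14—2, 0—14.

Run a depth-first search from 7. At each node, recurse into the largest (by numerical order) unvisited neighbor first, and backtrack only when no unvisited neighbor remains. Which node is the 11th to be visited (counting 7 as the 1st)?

0

Visit 7
7 → 16
16 → 9
9 → 12
12 → 15
15 → 14
14 → 4
4 → 17
17 → 11
11 → 13
13 → 0
11 → 3
3 → 10
3 → 8
3 → 6
6 → 1
1 → 2
17 → 5

Visit order: 7, 16, 9, 12, 15, 14, 4, 17, 11, 13, 0, 3, 10, 8, 6, 1, 2, 5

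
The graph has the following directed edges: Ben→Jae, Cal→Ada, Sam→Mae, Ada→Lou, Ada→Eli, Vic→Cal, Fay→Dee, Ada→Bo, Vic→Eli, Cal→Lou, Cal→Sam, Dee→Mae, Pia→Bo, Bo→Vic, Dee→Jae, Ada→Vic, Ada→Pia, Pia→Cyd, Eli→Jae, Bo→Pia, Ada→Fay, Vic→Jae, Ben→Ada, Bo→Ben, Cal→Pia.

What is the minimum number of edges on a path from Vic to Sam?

Level 0: Vic
Level 1: Cal, Eli, Jae
Level 2: Ada, Lou, Pia, Sam
Level 3: Bo, Cyd, Fay, Mae
Level 4: Ben, Dee
Sam first appears at level 2.

2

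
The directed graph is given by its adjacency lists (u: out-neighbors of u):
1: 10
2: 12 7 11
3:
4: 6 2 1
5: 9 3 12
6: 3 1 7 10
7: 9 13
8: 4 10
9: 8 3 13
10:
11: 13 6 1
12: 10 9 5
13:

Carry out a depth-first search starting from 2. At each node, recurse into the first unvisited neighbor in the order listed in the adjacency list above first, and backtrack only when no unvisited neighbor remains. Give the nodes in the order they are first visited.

Visit 2
2 → 12
12 → 10
12 → 9
9 → 8
8 → 4
4 → 6
6 → 3
6 → 1
6 → 7
7 → 13
12 → 5
2 → 11

2, 12, 10, 9, 8, 4, 6, 3, 1, 7, 13, 5, 11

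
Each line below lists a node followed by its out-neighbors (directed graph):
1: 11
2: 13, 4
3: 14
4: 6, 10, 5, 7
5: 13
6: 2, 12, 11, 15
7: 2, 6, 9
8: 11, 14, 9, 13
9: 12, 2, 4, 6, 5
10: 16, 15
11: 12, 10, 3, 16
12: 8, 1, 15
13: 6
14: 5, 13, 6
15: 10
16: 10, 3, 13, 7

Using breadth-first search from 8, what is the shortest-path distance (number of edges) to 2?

2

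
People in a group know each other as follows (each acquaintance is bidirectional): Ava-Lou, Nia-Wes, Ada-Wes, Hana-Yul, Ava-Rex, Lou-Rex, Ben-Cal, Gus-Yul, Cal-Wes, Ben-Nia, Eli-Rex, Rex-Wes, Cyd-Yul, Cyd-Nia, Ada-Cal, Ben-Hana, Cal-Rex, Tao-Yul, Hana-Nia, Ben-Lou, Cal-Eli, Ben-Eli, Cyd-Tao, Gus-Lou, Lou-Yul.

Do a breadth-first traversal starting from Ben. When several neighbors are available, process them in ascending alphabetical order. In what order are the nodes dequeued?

Ben Cal Eli Hana Lou Nia Ada Rex Wes Yul Ava Gus Cyd Tao

Visit Ben; enqueue Cal, Eli, Hana, Lou, Nia → queue [Cal, Eli, Hana, Lou, Nia]
Visit Cal; enqueue Ada, Rex, Wes → queue [Eli, Hana, Lou, Nia, Ada, Rex, Wes]
Visit Eli → queue [Hana, Lou, Nia, Ada, Rex, Wes]
Visit Hana; enqueue Yul → queue [Lou, Nia, Ada, Rex, Wes, Yul]
Visit Lou; enqueue Ava, Gus → queue [Nia, Ada, Rex, Wes, Yul, Ava, Gus]
Visit Nia; enqueue Cyd → queue [Ada, Rex, Wes, Yul, Ava, Gus, Cyd]
Visit Ada → queue [Rex, Wes, Yul, Ava, Gus, Cyd]
Visit Rex → queue [Wes, Yul, Ava, Gus, Cyd]
Visit Wes → queue [Yul, Ava, Gus, Cyd]
Visit Yul; enqueue Tao → queue [Ava, Gus, Cyd, Tao]
Visit Ava → queue [Gus, Cyd, Tao]
Visit Gus → queue [Cyd, Tao]
Visit Cyd → queue [Tao]
Visit Tao → queue []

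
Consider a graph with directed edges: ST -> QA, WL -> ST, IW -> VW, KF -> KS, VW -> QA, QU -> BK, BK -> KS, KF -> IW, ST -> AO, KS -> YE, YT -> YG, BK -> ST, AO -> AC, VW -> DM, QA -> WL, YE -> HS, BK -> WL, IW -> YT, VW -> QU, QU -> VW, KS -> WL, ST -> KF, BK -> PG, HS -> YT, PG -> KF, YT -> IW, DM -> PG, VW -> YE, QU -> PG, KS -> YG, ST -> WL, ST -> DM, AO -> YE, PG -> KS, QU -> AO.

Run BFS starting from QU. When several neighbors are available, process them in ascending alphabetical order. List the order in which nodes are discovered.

QU, AO, BK, PG, VW, AC, YE, KS, ST, WL, KF, DM, QA, HS, YG, IW, YT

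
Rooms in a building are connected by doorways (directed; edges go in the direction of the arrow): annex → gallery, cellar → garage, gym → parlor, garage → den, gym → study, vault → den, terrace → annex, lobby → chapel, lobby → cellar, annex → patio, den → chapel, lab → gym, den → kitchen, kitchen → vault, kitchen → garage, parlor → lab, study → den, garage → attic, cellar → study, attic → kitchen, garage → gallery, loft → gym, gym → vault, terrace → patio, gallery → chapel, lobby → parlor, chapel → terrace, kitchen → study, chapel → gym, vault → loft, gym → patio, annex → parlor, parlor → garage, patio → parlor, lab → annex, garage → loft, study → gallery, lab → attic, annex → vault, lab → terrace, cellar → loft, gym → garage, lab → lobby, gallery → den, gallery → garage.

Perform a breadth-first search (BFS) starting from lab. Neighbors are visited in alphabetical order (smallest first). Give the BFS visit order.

lab annex attic gym lobby terrace gallery parlor patio vault kitchen garage study cellar chapel den loft

Visit lab; enqueue annex, attic, gym, lobby, terrace → queue [annex, attic, gym, lobby, terrace]
Visit annex; enqueue gallery, parlor, patio, vault → queue [attic, gym, lobby, terrace, gallery, parlor, patio, vault]
Visit attic; enqueue kitchen → queue [gym, lobby, terrace, gallery, parlor, patio, vault, kitchen]
Visit gym; enqueue garage, study → queue [lobby, terrace, gallery, parlor, patio, vault, kitchen, garage, study]
Visit lobby; enqueue cellar, chapel → queue [terrace, gallery, parlor, patio, vault, kitchen, garage, study, cellar, chapel]
Visit terrace → queue [gallery, parlor, patio, vault, kitchen, garage, study, cellar, chapel]
Visit gallery; enqueue den → queue [parlor, patio, vault, kitchen, garage, study, cellar, chapel, den]
Visit parlor → queue [patio, vault, kitchen, garage, study, cellar, chapel, den]
Visit patio → queue [vault, kitchen, garage, study, cellar, chapel, den]
Visit vault; enqueue loft → queue [kitchen, garage, study, cellar, chapel, den, loft]
Visit kitchen → queue [garage, study, cellar, chapel, den, loft]
Visit garage → queue [study, cellar, chapel, den, loft]
Visit study → queue [cellar, chapel, den, loft]
Visit cellar → queue [chapel, den, loft]
Visit chapel → queue [den, loft]
Visit den → queue [loft]
Visit loft → queue []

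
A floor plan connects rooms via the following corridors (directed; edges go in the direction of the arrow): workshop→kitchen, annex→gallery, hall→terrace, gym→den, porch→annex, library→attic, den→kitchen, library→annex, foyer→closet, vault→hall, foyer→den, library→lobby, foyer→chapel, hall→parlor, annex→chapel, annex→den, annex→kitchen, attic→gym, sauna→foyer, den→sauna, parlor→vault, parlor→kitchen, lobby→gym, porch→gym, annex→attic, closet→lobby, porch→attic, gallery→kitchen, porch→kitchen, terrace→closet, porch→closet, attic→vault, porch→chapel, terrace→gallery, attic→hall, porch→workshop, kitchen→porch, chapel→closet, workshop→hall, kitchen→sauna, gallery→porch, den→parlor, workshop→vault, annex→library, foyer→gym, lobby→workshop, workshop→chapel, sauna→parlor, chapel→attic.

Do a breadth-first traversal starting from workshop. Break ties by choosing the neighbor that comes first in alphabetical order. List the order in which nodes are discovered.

Visit workshop; enqueue chapel, hall, kitchen, vault → queue [chapel, hall, kitchen, vault]
Visit chapel; enqueue attic, closet → queue [hall, kitchen, vault, attic, closet]
Visit hall; enqueue parlor, terrace → queue [kitchen, vault, attic, closet, parlor, terrace]
Visit kitchen; enqueue porch, sauna → queue [vault, attic, closet, parlor, terrace, porch, sauna]
Visit vault → queue [attic, closet, parlor, terrace, porch, sauna]
Visit attic; enqueue gym → queue [closet, parlor, terrace, porch, sauna, gym]
Visit closet; enqueue lobby → queue [parlor, terrace, porch, sauna, gym, lobby]
Visit parlor → queue [terrace, porch, sauna, gym, lobby]
Visit terrace; enqueue gallery → queue [porch, sauna, gym, lobby, gallery]
Visit porch; enqueue annex → queue [sauna, gym, lobby, gallery, annex]
Visit sauna; enqueue foyer → queue [gym, lobby, gallery, annex, foyer]
Visit gym; enqueue den → queue [lobby, gallery, annex, foyer, den]
Visit lobby → queue [gallery, annex, foyer, den]
Visit gallery → queue [annex, foyer, den]
Visit annex; enqueue library → queue [foyer, den, library]
Visit foyer → queue [den, library]
Visit den → queue [library]
Visit library → queue []

workshop → chapel → hall → kitchen → vault → attic → closet → parlor → terrace → porch → sauna → gym → lobby → gallery → annex → foyer → den → library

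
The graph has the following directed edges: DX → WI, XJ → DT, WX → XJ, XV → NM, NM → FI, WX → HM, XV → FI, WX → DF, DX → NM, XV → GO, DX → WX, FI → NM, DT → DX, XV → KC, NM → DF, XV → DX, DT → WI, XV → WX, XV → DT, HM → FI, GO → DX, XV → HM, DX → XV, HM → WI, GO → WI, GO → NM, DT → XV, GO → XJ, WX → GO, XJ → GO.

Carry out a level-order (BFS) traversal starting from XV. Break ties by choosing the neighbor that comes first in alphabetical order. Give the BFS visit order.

XV → DT → DX → FI → GO → HM → KC → NM → WX → WI → XJ → DF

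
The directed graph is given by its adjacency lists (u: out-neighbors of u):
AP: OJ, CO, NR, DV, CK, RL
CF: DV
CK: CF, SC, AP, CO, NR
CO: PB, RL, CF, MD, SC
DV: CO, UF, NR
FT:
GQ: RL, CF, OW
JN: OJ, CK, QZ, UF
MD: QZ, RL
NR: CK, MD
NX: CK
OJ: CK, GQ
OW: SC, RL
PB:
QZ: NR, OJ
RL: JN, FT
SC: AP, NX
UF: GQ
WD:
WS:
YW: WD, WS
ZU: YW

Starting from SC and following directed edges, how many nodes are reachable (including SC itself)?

18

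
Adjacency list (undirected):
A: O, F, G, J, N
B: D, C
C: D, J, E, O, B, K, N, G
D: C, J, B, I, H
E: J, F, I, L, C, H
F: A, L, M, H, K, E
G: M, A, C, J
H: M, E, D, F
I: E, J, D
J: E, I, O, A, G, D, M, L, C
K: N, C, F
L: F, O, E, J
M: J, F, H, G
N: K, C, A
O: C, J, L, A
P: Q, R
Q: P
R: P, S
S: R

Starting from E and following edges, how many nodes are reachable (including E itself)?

15

BFS from E visits: E, J, F, I, L, C, H, O, A, G, D, M, K, B, N
Reachable nodes: 15 of 19 total.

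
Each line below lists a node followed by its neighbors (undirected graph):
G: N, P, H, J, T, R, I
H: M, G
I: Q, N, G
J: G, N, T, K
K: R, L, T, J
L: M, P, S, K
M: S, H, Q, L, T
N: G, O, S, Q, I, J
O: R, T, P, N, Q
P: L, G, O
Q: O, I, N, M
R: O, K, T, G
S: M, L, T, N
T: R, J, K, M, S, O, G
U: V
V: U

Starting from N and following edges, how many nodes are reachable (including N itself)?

14

BFS from N visits: N, G, O, S, Q, I, J, P, H, T, R, M, L, K
Reachable nodes: 14 of 16 total.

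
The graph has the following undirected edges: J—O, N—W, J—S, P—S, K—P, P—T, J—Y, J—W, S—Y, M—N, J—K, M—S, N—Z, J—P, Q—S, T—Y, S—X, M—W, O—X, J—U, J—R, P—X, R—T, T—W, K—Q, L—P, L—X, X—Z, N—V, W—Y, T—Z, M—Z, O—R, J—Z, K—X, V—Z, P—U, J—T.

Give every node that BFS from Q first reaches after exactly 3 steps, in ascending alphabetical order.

L, N, O, R, T, U, W, Z

Level 0: Q
Level 1: K, S
Level 2: J, M, P, X, Y
Level 3: L, N, O, R, T, U, W, Z
Level 4: V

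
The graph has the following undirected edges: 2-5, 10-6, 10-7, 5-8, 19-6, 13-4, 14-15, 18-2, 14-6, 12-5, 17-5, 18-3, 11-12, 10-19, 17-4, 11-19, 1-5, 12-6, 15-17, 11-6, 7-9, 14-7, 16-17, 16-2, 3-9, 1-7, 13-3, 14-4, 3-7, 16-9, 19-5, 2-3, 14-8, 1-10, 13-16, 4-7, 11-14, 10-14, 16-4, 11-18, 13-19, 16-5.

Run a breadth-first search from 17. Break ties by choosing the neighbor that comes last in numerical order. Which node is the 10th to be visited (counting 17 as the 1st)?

19

Visit 17; enqueue 16, 15, 5, 4 → queue [16, 15, 5, 4]
Visit 16; enqueue 13, 9, 2 → queue [15, 5, 4, 13, 9, 2]
Visit 15; enqueue 14 → queue [5, 4, 13, 9, 2, 14]
Visit 5; enqueue 19, 12, 8, 1 → queue [4, 13, 9, 2, 14, 19, 12, 8, 1]
Visit 4; enqueue 7 → queue [13, 9, 2, 14, 19, 12, 8, 1, 7]
Visit 13; enqueue 3 → queue [9, 2, 14, 19, 12, 8, 1, 7, 3]
Visit 9 → queue [2, 14, 19, 12, 8, 1, 7, 3]
Visit 2; enqueue 18 → queue [14, 19, 12, 8, 1, 7, 3, 18]
Visit 14; enqueue 11, 10, 6 → queue [19, 12, 8, 1, 7, 3, 18, 11, 10, 6]
Visit 19 → queue [12, 8, 1, 7, 3, 18, 11, 10, 6]
Visit 12 → queue [8, 1, 7, 3, 18, 11, 10, 6]
Visit 8 → queue [1, 7, 3, 18, 11, 10, 6]
Visit 1 → queue [7, 3, 18, 11, 10, 6]
Visit 7 → queue [3, 18, 11, 10, 6]
Visit 3 → queue [18, 11, 10, 6]
Visit 18 → queue [11, 10, 6]
Visit 11 → queue [10, 6]
Visit 10 → queue [6]
Visit 6 → queue []

Visit order: 17, 16, 15, 5, 4, 13, 9, 2, 14, 19, 12, 8, 1, 7, 3, 18, 11, 10, 6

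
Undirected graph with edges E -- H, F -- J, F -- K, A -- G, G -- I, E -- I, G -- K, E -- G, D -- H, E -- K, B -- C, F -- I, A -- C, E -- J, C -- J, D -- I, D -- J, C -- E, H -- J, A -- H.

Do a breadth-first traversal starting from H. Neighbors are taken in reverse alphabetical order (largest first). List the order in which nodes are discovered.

H J E D A F C K I G B

Visit H; enqueue J, E, D, A → queue [J, E, D, A]
Visit J; enqueue F, C → queue [E, D, A, F, C]
Visit E; enqueue K, I, G → queue [D, A, F, C, K, I, G]
Visit D → queue [A, F, C, K, I, G]
Visit A → queue [F, C, K, I, G]
Visit F → queue [C, K, I, G]
Visit C; enqueue B → queue [K, I, G, B]
Visit K → queue [I, G, B]
Visit I → queue [G, B]
Visit G → queue [B]
Visit B → queue []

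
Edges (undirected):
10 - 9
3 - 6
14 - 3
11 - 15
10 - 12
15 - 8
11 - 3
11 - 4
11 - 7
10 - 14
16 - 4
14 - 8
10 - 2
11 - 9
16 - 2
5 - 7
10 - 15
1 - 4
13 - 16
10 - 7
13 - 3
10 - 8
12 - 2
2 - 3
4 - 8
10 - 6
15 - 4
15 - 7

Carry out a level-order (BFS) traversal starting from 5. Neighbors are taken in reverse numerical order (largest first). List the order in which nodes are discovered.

5, 7, 15, 11, 10, 8, 4, 9, 3, 14, 12, 6, 2, 16, 1, 13

Visit 5; enqueue 7 → queue [7]
Visit 7; enqueue 15, 11, 10 → queue [15, 11, 10]
Visit 15; enqueue 8, 4 → queue [11, 10, 8, 4]
Visit 11; enqueue 9, 3 → queue [10, 8, 4, 9, 3]
Visit 10; enqueue 14, 12, 6, 2 → queue [8, 4, 9, 3, 14, 12, 6, 2]
Visit 8 → queue [4, 9, 3, 14, 12, 6, 2]
Visit 4; enqueue 16, 1 → queue [9, 3, 14, 12, 6, 2, 16, 1]
Visit 9 → queue [3, 14, 12, 6, 2, 16, 1]
Visit 3; enqueue 13 → queue [14, 12, 6, 2, 16, 1, 13]
Visit 14 → queue [12, 6, 2, 16, 1, 13]
Visit 12 → queue [6, 2, 16, 1, 13]
Visit 6 → queue [2, 16, 1, 13]
Visit 2 → queue [16, 1, 13]
Visit 16 → queue [1, 13]
Visit 1 → queue [13]
Visit 13 → queue []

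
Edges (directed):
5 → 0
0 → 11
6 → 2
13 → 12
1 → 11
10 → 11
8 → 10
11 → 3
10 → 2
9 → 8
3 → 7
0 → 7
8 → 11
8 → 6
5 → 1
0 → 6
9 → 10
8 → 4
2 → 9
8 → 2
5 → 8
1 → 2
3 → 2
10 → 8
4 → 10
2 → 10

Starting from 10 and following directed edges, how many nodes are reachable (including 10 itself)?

9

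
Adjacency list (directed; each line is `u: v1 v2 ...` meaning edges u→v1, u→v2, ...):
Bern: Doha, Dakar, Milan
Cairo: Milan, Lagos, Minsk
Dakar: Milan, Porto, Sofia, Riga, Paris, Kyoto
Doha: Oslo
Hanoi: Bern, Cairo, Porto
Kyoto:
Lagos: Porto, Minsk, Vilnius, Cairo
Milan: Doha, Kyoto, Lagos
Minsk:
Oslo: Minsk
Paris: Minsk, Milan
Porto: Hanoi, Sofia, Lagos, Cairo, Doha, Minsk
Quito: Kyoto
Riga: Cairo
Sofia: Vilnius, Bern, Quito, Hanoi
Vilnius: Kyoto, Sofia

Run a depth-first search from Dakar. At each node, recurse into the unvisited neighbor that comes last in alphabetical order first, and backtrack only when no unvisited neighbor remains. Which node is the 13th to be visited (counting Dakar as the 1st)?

Oslo

Visit Dakar
Dakar → Sofia
Sofia → Vilnius
Vilnius → Kyoto
Sofia → Quito
Sofia → Hanoi
Hanoi → Porto
Porto → Minsk
Porto → Lagos
Lagos → Cairo
Cairo → Milan
Milan → Doha
Doha → Oslo
Hanoi → Bern
Dakar → Riga
Dakar → Paris

Visit order: Dakar, Sofia, Vilnius, Kyoto, Quito, Hanoi, Porto, Minsk, Lagos, Cairo, Milan, Doha, Oslo, Bern, Riga, Paris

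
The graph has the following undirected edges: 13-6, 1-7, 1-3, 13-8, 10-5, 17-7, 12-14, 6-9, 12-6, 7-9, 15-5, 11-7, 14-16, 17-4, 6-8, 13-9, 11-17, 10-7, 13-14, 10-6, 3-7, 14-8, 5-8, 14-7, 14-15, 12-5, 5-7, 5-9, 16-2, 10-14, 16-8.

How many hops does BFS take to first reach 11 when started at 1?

2

Level 0: 1
Level 1: 3, 7
Level 2: 5, 9, 10, 11, 14, 17
Level 3: 4, 6, 8, 12, 13, 15, 16
Level 4: 2
11 first appears at level 2.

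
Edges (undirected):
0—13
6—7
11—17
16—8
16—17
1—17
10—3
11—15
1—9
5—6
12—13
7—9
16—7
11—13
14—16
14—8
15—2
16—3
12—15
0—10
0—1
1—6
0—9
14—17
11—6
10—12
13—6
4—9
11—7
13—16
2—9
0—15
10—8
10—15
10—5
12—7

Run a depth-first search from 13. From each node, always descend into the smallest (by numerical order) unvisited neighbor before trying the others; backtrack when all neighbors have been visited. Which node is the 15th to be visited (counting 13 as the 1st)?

Visit 13
13 → 0
0 → 1
1 → 6
6 → 5
5 → 10
10 → 3
3 → 16
16 → 7
7 → 9
9 → 2
2 → 15
15 → 11
11 → 17
17 → 14
14 → 8
15 → 12
9 → 4

Visit order: 13, 0, 1, 6, 5, 10, 3, 16, 7, 9, 2, 15, 11, 17, 14, 8, 12, 4

14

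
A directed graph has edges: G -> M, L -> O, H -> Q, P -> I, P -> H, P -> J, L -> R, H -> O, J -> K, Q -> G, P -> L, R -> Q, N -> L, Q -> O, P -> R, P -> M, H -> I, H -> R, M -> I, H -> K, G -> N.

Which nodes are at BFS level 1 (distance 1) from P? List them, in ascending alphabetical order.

H, I, J, L, M, R

Level 0: P
Level 1: H, I, J, L, M, R
Level 2: K, O, Q
Level 3: G
Level 4: N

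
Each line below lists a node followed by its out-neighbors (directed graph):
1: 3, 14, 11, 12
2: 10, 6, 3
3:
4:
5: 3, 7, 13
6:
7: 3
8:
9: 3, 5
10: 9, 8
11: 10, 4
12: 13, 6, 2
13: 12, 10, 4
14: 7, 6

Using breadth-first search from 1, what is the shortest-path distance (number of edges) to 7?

2

Level 0: 1
Level 1: 3, 11, 12, 14
Level 2: 2, 4, 6, 7, 10, 13
Level 3: 8, 9
Level 4: 5
7 first appears at level 2.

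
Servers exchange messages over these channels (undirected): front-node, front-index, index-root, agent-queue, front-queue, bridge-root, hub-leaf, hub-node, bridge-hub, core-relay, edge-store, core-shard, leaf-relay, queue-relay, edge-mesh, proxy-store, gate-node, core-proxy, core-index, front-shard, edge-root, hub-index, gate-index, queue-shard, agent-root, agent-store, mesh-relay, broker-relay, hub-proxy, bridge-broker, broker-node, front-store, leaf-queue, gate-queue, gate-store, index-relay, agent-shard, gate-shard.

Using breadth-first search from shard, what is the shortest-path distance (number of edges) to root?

Level 0: shard
Level 1: agent, core, front, gate, queue
Level 2: index, leaf, node, proxy, relay, root, store
Level 3: bridge, broker, edge, hub, mesh
root first appears at level 2.

2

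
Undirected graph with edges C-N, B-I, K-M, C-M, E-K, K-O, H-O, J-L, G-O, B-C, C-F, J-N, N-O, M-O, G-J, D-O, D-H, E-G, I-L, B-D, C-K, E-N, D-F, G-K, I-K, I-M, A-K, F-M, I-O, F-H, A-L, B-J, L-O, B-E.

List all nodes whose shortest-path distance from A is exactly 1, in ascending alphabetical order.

K, L

Level 0: A
Level 1: K, L
Level 2: C, E, G, I, J, M, O
Level 3: B, D, F, H, N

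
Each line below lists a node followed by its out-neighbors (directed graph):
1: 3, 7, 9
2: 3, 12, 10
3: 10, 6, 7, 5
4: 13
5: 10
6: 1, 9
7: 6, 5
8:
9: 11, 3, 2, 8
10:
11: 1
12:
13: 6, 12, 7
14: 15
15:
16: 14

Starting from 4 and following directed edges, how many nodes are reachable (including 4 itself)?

13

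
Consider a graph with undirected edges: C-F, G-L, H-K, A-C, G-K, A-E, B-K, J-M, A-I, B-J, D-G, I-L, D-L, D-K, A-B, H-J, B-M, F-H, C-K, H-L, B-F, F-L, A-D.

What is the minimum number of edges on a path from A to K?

Level 0: A
Level 1: B, C, D, E, I
Level 2: F, G, J, K, L, M
Level 3: H
K first appears at level 2.

2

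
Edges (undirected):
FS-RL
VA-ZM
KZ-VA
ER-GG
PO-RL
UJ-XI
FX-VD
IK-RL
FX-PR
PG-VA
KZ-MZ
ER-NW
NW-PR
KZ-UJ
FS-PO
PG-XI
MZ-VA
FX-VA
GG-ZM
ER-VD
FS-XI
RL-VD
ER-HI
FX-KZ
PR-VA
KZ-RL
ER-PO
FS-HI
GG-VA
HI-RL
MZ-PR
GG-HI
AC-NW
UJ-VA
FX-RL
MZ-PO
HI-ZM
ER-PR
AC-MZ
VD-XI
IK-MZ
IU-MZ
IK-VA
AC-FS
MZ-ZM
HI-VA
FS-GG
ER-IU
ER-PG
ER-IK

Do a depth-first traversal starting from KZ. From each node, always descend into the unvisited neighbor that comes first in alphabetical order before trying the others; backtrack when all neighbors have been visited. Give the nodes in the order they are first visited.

Visit KZ
KZ → FX
FX → PR
PR → ER
ER → GG
GG → FS
FS → AC
AC → MZ
MZ → IK
IK → RL
RL → HI
HI → VA
VA → PG
PG → XI
XI → UJ
XI → VD
VA → ZM
RL → PO
MZ → IU
AC → NW

KZ FX PR ER GG FS AC MZ IK RL HI VA PG XI UJ VD ZM PO IU NW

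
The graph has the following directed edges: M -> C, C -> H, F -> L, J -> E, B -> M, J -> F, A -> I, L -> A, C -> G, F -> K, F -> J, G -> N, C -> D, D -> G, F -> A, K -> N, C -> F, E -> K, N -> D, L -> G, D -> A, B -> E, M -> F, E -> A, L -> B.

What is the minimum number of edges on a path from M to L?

Level 0: M
Level 1: C, F
Level 2: A, D, G, H, J, K, L
Level 3: B, E, I, N
L first appears at level 2.

2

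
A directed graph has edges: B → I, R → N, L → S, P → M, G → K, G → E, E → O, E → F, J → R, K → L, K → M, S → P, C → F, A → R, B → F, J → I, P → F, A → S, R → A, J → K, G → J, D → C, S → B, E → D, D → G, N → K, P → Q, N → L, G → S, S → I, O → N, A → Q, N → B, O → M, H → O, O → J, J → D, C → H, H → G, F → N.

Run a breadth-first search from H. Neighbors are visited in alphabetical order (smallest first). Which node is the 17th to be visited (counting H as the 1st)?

C

Visit H; enqueue G, O → queue [G, O]
Visit G; enqueue E, J, K, S → queue [O, E, J, K, S]
Visit O; enqueue M, N → queue [E, J, K, S, M, N]
Visit E; enqueue D, F → queue [J, K, S, M, N, D, F]
Visit J; enqueue I, R → queue [K, S, M, N, D, F, I, R]
Visit K; enqueue L → queue [S, M, N, D, F, I, R, L]
Visit S; enqueue B, P → queue [M, N, D, F, I, R, L, B, P]
Visit M → queue [N, D, F, I, R, L, B, P]
Visit N → queue [D, F, I, R, L, B, P]
Visit D; enqueue C → queue [F, I, R, L, B, P, C]
Visit F → queue [I, R, L, B, P, C]
Visit I → queue [R, L, B, P, C]
Visit R; enqueue A → queue [L, B, P, C, A]
Visit L → queue [B, P, C, A]
Visit B → queue [P, C, A]
Visit P; enqueue Q → queue [C, A, Q]
Visit C → queue [A, Q]
Visit A → queue [Q]
Visit Q → queue []

Visit order: H, G, O, E, J, K, S, M, N, D, F, I, R, L, B, P, C, A, Q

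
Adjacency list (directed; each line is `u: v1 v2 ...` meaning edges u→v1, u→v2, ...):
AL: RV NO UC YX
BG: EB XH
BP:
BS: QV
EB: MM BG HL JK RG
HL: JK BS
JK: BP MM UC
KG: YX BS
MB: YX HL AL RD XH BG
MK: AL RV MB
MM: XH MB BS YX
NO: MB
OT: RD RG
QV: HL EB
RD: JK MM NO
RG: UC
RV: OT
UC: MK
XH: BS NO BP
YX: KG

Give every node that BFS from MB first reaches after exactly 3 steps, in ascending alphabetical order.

MK, OT, QV, RG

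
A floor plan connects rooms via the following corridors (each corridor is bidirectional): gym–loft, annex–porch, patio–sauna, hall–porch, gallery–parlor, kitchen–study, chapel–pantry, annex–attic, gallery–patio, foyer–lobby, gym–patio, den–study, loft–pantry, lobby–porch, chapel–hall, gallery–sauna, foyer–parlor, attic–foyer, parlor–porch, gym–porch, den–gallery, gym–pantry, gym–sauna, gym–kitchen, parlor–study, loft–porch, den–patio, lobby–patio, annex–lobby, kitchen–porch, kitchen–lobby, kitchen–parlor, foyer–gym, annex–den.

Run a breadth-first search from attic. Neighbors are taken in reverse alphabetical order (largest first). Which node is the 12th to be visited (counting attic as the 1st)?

patio

Visit attic; enqueue foyer, annex → queue [foyer, annex]
Visit foyer; enqueue parlor, lobby, gym → queue [annex, parlor, lobby, gym]
Visit annex; enqueue porch, den → queue [parlor, lobby, gym, porch, den]
Visit parlor; enqueue study, kitchen, gallery → queue [lobby, gym, porch, den, study, kitchen, gallery]
Visit lobby; enqueue patio → queue [gym, porch, den, study, kitchen, gallery, patio]
Visit gym; enqueue sauna, pantry, loft → queue [porch, den, study, kitchen, gallery, patio, sauna, pantry, loft]
Visit porch; enqueue hall → queue [den, study, kitchen, gallery, patio, sauna, pantry, loft, hall]
Visit den → queue [study, kitchen, gallery, patio, sauna, pantry, loft, hall]
Visit study → queue [kitchen, gallery, patio, sauna, pantry, loft, hall]
Visit kitchen → queue [gallery, patio, sauna, pantry, loft, hall]
Visit gallery → queue [patio, sauna, pantry, loft, hall]
Visit patio → queue [sauna, pantry, loft, hall]
Visit sauna → queue [pantry, loft, hall]
Visit pantry; enqueue chapel → queue [loft, hall, chapel]
Visit loft → queue [hall, chapel]
Visit hall → queue [chapel]
Visit chapel → queue []

Visit order: attic, foyer, annex, parlor, lobby, gym, porch, den, study, kitchen, gallery, patio, sauna, pantry, loft, hall, chapel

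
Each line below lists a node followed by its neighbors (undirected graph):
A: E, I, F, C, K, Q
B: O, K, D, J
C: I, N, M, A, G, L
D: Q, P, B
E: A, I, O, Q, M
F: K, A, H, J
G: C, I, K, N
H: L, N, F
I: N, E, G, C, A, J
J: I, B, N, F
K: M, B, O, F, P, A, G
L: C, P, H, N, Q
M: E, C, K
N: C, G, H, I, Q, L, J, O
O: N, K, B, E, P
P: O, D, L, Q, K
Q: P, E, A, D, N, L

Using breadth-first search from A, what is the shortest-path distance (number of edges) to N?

2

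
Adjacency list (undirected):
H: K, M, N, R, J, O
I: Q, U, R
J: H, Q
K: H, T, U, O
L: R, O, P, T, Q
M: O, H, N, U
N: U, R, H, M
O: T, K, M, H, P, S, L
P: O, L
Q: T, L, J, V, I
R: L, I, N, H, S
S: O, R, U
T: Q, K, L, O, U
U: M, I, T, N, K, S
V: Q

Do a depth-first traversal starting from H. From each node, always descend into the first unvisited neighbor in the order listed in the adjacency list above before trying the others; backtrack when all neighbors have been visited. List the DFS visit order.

H -> K -> T -> Q -> L -> R -> I -> U -> M -> O -> P -> S -> N -> J -> V

Visit H
H → K
K → T
T → Q
Q → L
L → R
R → I
I → U
U → M
M → O
O → P
O → S
M → N
Q → J
Q → V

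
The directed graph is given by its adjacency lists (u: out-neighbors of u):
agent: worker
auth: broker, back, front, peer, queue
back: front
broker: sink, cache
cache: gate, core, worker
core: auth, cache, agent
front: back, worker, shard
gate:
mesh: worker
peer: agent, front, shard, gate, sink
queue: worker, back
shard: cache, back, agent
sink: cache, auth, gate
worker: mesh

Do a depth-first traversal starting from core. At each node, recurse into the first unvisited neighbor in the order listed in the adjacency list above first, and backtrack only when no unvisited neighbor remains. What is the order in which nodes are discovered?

Visit core
core → auth
auth → broker
broker → sink
sink → cache
cache → gate
cache → worker
worker → mesh
auth → back
back → front
front → shard
shard → agent
auth → peer
auth → queue

core -> auth -> broker -> sink -> cache -> gate -> worker -> mesh -> back -> front -> shard -> agent -> peer -> queue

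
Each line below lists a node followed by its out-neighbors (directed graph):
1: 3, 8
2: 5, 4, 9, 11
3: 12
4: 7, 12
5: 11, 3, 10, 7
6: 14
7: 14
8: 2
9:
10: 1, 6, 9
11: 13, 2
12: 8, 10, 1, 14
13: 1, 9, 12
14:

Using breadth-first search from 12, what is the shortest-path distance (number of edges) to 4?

Level 0: 12
Level 1: 1, 8, 10, 14
Level 2: 2, 3, 6, 9
Level 3: 4, 5, 11
Level 4: 7, 13
4 first appears at level 3.

3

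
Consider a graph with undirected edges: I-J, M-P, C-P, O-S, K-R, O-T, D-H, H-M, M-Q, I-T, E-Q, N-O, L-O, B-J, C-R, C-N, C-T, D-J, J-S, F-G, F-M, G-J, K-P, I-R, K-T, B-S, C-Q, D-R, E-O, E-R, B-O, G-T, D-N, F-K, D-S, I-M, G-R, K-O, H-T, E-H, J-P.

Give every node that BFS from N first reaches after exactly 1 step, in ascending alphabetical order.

Level 0: N
Level 1: C, D, O
Level 2: B, E, H, J, K, L, P, Q, R, S, T
Level 3: F, G, I, M

C, D, O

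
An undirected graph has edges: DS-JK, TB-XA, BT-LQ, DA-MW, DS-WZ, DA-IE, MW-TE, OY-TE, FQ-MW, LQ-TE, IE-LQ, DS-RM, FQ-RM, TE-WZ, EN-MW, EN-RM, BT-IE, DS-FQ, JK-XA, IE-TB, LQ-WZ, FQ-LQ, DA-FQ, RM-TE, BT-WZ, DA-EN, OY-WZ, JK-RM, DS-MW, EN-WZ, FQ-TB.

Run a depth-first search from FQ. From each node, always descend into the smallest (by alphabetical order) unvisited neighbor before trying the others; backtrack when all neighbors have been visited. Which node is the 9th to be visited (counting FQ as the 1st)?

Visit FQ
FQ → DA
DA → EN
EN → MW
MW → DS
DS → JK
JK → RM
RM → TE
TE → LQ
LQ → BT
BT → IE
IE → TB
TB → XA
BT → WZ
WZ → OY

Visit order: FQ, DA, EN, MW, DS, JK, RM, TE, LQ, BT, IE, TB, XA, WZ, OY

LQ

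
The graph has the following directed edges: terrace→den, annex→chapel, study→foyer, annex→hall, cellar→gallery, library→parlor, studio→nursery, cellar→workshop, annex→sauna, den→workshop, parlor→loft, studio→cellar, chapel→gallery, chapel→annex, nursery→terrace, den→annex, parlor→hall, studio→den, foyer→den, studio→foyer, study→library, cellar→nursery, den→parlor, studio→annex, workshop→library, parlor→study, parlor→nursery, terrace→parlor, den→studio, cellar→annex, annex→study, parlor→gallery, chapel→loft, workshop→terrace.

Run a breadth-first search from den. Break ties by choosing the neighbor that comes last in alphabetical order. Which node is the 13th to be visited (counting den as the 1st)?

Visit den; enqueue workshop, studio, parlor, annex → queue [workshop, studio, parlor, annex]
Visit workshop; enqueue terrace, library → queue [studio, parlor, annex, terrace, library]
Visit studio; enqueue nursery, foyer, cellar → queue [parlor, annex, terrace, library, nursery, foyer, cellar]
Visit parlor; enqueue study, loft, hall, gallery → queue [annex, terrace, library, nursery, foyer, cellar, study, loft, hall, gallery]
Visit annex; enqueue sauna, chapel → queue [terrace, library, nursery, foyer, cellar, study, loft, hall, gallery, sauna, chapel]
Visit terrace → queue [library, nursery, foyer, cellar, study, loft, hall, gallery, sauna, chapel]
Visit library → queue [nursery, foyer, cellar, study, loft, hall, gallery, sauna, chapel]
Visit nursery → queue [foyer, cellar, study, loft, hall, gallery, sauna, chapel]
Visit foyer → queue [cellar, study, loft, hall, gallery, sauna, chapel]
Visit cellar → queue [study, loft, hall, gallery, sauna, chapel]
Visit study → queue [loft, hall, gallery, sauna, chapel]
Visit loft → queue [hall, gallery, sauna, chapel]
Visit hall → queue [gallery, sauna, chapel]
Visit gallery → queue [sauna, chapel]
Visit sauna → queue [chapel]
Visit chapel → queue []

Visit order: den, workshop, studio, parlor, annex, terrace, library, nursery, foyer, cellar, study, loft, hall, gallery, sauna, chapel

hall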